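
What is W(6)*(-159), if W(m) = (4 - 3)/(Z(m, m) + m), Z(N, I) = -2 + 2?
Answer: -53/2 ≈ -26.500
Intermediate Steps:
Z(N, I) = 0
W(m) = 1/m (W(m) = (4 - 3)/(0 + m) = 1/m)
W(6)*(-159) = -159/6 = (⅙)*(-159) = -53/2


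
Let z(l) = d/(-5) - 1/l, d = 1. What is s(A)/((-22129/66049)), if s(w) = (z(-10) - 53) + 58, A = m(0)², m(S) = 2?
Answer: -3236401/221290 ≈ -14.625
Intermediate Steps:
z(l) = -⅕ - 1/l (z(l) = 1/(-5) - 1/l = 1*(-⅕) - 1/l = -⅕ - 1/l)
A = 4 (A = 2² = 4)
s(w) = 49/10 (s(w) = ((⅕)*(-5 - 1*(-10))/(-10) - 53) + 58 = ((⅕)*(-⅒)*(-5 + 10) - 53) + 58 = ((⅕)*(-⅒)*5 - 53) + 58 = (-⅒ - 53) + 58 = -531/10 + 58 = 49/10)
s(A)/((-22129/66049)) = 49/(10*((-22129/66049))) = 49/(10*((-22129*1/66049))) = 49/(10*(-22129/66049)) = (49/10)*(-66049/22129) = -3236401/221290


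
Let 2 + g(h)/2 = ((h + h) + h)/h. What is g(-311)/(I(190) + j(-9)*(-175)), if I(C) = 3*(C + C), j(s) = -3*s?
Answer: -2/3585 ≈ -0.00055788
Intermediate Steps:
I(C) = 6*C (I(C) = 3*(2*C) = 6*C)
g(h) = 2 (g(h) = -4 + 2*(((h + h) + h)/h) = -4 + 2*((2*h + h)/h) = -4 + 2*((3*h)/h) = -4 + 2*3 = -4 + 6 = 2)
g(-311)/(I(190) + j(-9)*(-175)) = 2/(6*190 - 3*(-9)*(-175)) = 2/(1140 + 27*(-175)) = 2/(1140 - 4725) = 2/(-3585) = 2*(-1/3585) = -2/3585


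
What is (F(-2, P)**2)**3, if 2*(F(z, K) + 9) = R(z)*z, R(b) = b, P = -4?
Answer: 117649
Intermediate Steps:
F(z, K) = -9 + z**2/2 (F(z, K) = -9 + (z*z)/2 = -9 + z**2/2)
(F(-2, P)**2)**3 = ((-9 + (1/2)*(-2)**2)**2)**3 = ((-9 + (1/2)*4)**2)**3 = ((-9 + 2)**2)**3 = ((-7)**2)**3 = 49**3 = 117649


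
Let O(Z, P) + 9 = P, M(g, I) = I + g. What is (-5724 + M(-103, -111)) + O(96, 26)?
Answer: -5921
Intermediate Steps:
O(Z, P) = -9 + P
(-5724 + M(-103, -111)) + O(96, 26) = (-5724 + (-111 - 103)) + (-9 + 26) = (-5724 - 214) + 17 = -5938 + 17 = -5921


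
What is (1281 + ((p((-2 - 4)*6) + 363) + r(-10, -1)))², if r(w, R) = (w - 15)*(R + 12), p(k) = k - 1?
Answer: 1774224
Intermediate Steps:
p(k) = -1 + k
r(w, R) = (-15 + w)*(12 + R)
(1281 + ((p((-2 - 4)*6) + 363) + r(-10, -1)))² = (1281 + (((-1 + (-2 - 4)*6) + 363) + (-180 - 15*(-1) + 12*(-10) - 1*(-10))))² = (1281 + (((-1 - 6*6) + 363) + (-180 + 15 - 120 + 10)))² = (1281 + (((-1 - 36) + 363) - 275))² = (1281 + ((-37 + 363) - 275))² = (1281 + (326 - 275))² = (1281 + 51)² = 1332² = 1774224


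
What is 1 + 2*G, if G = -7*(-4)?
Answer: 57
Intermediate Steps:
G = 28
1 + 2*G = 1 + 2*28 = 1 + 56 = 57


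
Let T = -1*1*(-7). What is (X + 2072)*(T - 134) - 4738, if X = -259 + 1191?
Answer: -386246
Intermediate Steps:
X = 932
T = 7 (T = -1*(-7) = 7)
(X + 2072)*(T - 134) - 4738 = (932 + 2072)*(7 - 134) - 4738 = 3004*(-127) - 4738 = -381508 - 4738 = -386246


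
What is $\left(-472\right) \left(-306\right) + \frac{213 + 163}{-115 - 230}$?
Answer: $\frac{49828664}{345} \approx 1.4443 \cdot 10^{5}$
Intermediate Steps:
$\left(-472\right) \left(-306\right) + \frac{213 + 163}{-115 - 230} = 144432 + \frac{376}{-345} = 144432 + 376 \left(- \frac{1}{345}\right) = 144432 - \frac{376}{345} = \frac{49828664}{345}$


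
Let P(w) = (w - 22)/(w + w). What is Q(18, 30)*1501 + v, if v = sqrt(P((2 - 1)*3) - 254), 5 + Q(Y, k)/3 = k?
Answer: 112575 + I*sqrt(9258)/6 ≈ 1.1258e+5 + 16.036*I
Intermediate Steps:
Q(Y, k) = -15 + 3*k
P(w) = (-22 + w)/(2*w) (P(w) = (-22 + w)/((2*w)) = (-22 + w)*(1/(2*w)) = (-22 + w)/(2*w))
v = I*sqrt(9258)/6 (v = sqrt((-22 + (2 - 1)*3)/(2*(((2 - 1)*3))) - 254) = sqrt((-22 + 1*3)/(2*((1*3))) - 254) = sqrt((1/2)*(-22 + 3)/3 - 254) = sqrt((1/2)*(1/3)*(-19) - 254) = sqrt(-19/6 - 254) = sqrt(-1543/6) = I*sqrt(9258)/6 ≈ 16.036*I)
Q(18, 30)*1501 + v = (-15 + 3*30)*1501 + I*sqrt(9258)/6 = (-15 + 90)*1501 + I*sqrt(9258)/6 = 75*1501 + I*sqrt(9258)/6 = 112575 + I*sqrt(9258)/6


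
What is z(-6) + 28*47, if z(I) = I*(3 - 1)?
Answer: 1304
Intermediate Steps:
z(I) = 2*I (z(I) = I*2 = 2*I)
z(-6) + 28*47 = 2*(-6) + 28*47 = -12 + 1316 = 1304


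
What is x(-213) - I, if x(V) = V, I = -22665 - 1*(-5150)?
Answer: 17302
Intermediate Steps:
I = -17515 (I = -22665 + 5150 = -17515)
x(-213) - I = -213 - 1*(-17515) = -213 + 17515 = 17302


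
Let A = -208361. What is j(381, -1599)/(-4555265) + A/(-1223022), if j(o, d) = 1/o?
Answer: 40180241688927/235847014158470 ≈ 0.17037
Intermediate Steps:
j(381, -1599)/(-4555265) + A/(-1223022) = 1/(381*(-4555265)) - 208361/(-1223022) = (1/381)*(-1/4555265) - 208361*(-1/1223022) = -1/1735555965 + 208361/1223022 = 40180241688927/235847014158470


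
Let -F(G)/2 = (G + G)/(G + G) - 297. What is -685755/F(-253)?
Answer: -685755/592 ≈ -1158.4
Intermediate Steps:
F(G) = 592 (F(G) = -2*((G + G)/(G + G) - 297) = -2*((2*G)/((2*G)) - 297) = -2*((2*G)*(1/(2*G)) - 297) = -2*(1 - 297) = -2*(-296) = 592)
-685755/F(-253) = -685755/592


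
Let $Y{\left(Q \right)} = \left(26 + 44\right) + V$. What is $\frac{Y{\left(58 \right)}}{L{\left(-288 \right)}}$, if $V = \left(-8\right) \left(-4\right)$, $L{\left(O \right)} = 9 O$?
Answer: $- \frac{17}{432} \approx -0.039352$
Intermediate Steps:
$V = 32$
$Y{\left(Q \right)} = 102$ ($Y{\left(Q \right)} = \left(26 + 44\right) + 32 = 70 + 32 = 102$)
$\frac{Y{\left(58 \right)}}{L{\left(-288 \right)}} = \frac{102}{9 \left(-288\right)} = \frac{102}{-2592} = 102 \left(- \frac{1}{2592}\right) = - \frac{17}{432}$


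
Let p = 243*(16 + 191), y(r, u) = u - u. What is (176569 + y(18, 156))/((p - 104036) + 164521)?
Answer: 176569/110786 ≈ 1.5938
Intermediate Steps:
y(r, u) = 0
p = 50301 (p = 243*207 = 50301)
(176569 + y(18, 156))/((p - 104036) + 164521) = (176569 + 0)/((50301 - 104036) + 164521) = 176569/(-53735 + 164521) = 176569/110786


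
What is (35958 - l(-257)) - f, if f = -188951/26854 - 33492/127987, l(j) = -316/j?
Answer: 31767042319611105/883299464786 ≈ 35964.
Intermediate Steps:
f = -25082665805/3436962898 (f = -188951*1/26854 - 33492*1/127987 = -188951/26854 - 33492/127987 = -25082665805/3436962898 ≈ -7.2979)
(35958 - l(-257)) - f = (35958 - (-316)/(-257)) - 1*(-25082665805/3436962898) = (35958 - (-316)*(-1)/257) + 25082665805/3436962898 = (35958 - 1*316/257) + 25082665805/3436962898 = (35958 - 316/257) + 25082665805/3436962898 = 9240890/257 + 25082665805/3436962898 = 31767042319611105/883299464786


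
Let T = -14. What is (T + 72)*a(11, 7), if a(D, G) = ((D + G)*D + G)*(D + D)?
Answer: 261580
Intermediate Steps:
a(D, G) = 2*D*(G + D*(D + G)) (a(D, G) = (D*(D + G) + G)*(2*D) = (G + D*(D + G))*(2*D) = 2*D*(G + D*(D + G)))
(T + 72)*a(11, 7) = (-14 + 72)*(2*11*(7 + 11² + 11*7)) = 58*(2*11*(7 + 121 + 77)) = 58*(2*11*205) = 58*4510 = 261580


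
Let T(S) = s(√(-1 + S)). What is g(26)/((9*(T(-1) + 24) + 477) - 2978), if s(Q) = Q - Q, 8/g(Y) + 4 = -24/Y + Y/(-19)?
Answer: 988/1775445 ≈ 0.00055648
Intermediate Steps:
g(Y) = 8/(-4 - 24/Y - Y/19) (g(Y) = 8/(-4 + (-24/Y + Y/(-19))) = 8/(-4 + (-24/Y + Y*(-1/19))) = 8/(-4 + (-24/Y - Y/19)) = 8/(-4 - 24/Y - Y/19))
s(Q) = 0
T(S) = 0
g(26)/((9*(T(-1) + 24) + 477) - 2978) = (-152*26/(456 + 26² + 76*26))/((9*(0 + 24) + 477) - 2978) = (-152*26/(456 + 676 + 1976))/((9*24 + 477) - 2978) = (-152*26/3108)/((216 + 477) - 2978) = (-152*26*1/3108)/(693 - 2978) = -988/777/(-2285) = -988/777*(-1/2285) = 988/1775445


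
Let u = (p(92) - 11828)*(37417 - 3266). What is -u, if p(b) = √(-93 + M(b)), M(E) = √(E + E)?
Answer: 403938028 - 34151*√(-93 + 2*√46) ≈ 4.0394e+8 - 3.0438e+5*I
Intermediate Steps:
M(E) = √2*√E (M(E) = √(2*E) = √2*√E)
p(b) = √(-93 + √2*√b)
u = -403938028 + 34151*√(-93 + 2*√46) (u = (√(-93 + √2*√92) - 11828)*(37417 - 3266) = (√(-93 + √2*(2*√23)) - 11828)*34151 = (√(-93 + 2*√46) - 11828)*34151 = (-11828 + √(-93 + 2*√46))*34151 = -403938028 + 34151*√(-93 + 2*√46) ≈ -4.0394e+8 + 3.0438e+5*I)
-u = -(-403938028 + 34151*I*√(93 - 2*√46)) = 403938028 - 34151*I*√(93 - 2*√46)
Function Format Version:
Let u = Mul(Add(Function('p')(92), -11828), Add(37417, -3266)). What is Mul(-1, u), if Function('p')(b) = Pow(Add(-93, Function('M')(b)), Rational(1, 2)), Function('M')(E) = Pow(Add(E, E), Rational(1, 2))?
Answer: Add(403938028, Mul(-34151, Pow(Add(-93, Mul(2, Pow(46, Rational(1, 2)))), Rational(1, 2)))) ≈ Add(4.0394e+8, Mul(-3.0438e+5, I))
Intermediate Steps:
Function('M')(E) = Mul(Pow(2, Rational(1, 2)), Pow(E, Rational(1, 2))) (Function('M')(E) = Pow(Mul(2, E), Rational(1, 2)) = Mul(Pow(2, Rational(1, 2)), Pow(E, Rational(1, 2))))
Function('p')(b) = Pow(Add(-93, Mul(Pow(2, Rational(1, 2)), Pow(b, Rational(1, 2)))), Rational(1, 2))
u = Add(-403938028, Mul(34151, Pow(Add(-93, Mul(2, Pow(46, Rational(1, 2)))), Rational(1, 2)))) (u = Mul(Add(Pow(Add(-93, Mul(Pow(2, Rational(1, 2)), Pow(92, Rational(1, 2)))), Rational(1, 2)), -11828), Add(37417, -3266)) = Mul(Add(Pow(Add(-93, Mul(Pow(2, Rational(1, 2)), Mul(2, Pow(23, Rational(1, 2))))), Rational(1, 2)), -11828), 34151) = Mul(Add(Pow(Add(-93, Mul(2, Pow(46, Rational(1, 2)))), Rational(1, 2)), -11828), 34151) = Mul(Add(-11828, Pow(Add(-93, Mul(2, Pow(46, Rational(1, 2)))), Rational(1, 2))), 34151) = Add(-403938028, Mul(34151, Pow(Add(-93, Mul(2, Pow(46, Rational(1, 2)))), Rational(1, 2)))) ≈ Add(-4.0394e+8, Mul(3.0438e+5, I)))
Mul(-1, u) = Mul(-1, Add(-403938028, Mul(34151, I, Pow(Add(93, Mul(-2, Pow(46, Rational(1, 2)))), Rational(1, 2))))) = Add(403938028, Mul(-34151, I, Pow(Add(93, Mul(-2, Pow(46, Rational(1, 2)))), Rational(1, 2))))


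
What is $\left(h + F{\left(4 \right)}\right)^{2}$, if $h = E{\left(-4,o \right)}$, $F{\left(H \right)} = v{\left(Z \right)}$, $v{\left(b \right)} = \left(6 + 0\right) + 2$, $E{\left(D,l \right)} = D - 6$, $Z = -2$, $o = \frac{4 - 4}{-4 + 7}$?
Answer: $4$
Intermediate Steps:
$o = 0$ ($o = \frac{0}{3} = 0 \cdot \frac{1}{3} = 0$)
$E{\left(D,l \right)} = -6 + D$ ($E{\left(D,l \right)} = D - 6 = -6 + D$)
$v{\left(b \right)} = 8$ ($v{\left(b \right)} = 6 + 2 = 8$)
$F{\left(H \right)} = 8$
$h = -10$ ($h = -6 - 4 = -10$)
$\left(h + F{\left(4 \right)}\right)^{2} = \left(-10 + 8\right)^{2} = \left(-2\right)^{2} = 4$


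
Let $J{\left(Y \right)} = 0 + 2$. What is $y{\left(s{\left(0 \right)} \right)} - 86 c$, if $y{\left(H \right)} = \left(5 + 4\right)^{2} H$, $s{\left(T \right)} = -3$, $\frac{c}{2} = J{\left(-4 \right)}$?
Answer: $-587$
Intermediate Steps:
$J{\left(Y \right)} = 2$
$c = 4$ ($c = 2 \cdot 2 = 4$)
$y{\left(H \right)} = 81 H$ ($y{\left(H \right)} = 9^{2} H = 81 H$)
$y{\left(s{\left(0 \right)} \right)} - 86 c = 81 \left(-3\right) - 344 = -243 - 344 = -587$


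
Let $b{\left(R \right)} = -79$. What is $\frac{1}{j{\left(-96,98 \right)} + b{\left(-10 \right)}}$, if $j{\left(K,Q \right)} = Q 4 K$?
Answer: $- \frac{1}{37711} \approx -2.6517 \cdot 10^{-5}$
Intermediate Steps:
$j{\left(K,Q \right)} = 4 K Q$ ($j{\left(K,Q \right)} = 4 Q K = 4 K Q$)
$\frac{1}{j{\left(-96,98 \right)} + b{\left(-10 \right)}} = \frac{1}{4 \left(-96\right) 98 - 79} = \frac{1}{-37632 - 79} = \frac{1}{-37711} = - \frac{1}{37711}$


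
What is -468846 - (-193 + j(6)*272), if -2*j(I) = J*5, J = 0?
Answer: -468653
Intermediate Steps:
j(I) = 0 (j(I) = -0*5 = -½*0 = 0)
-468846 - (-193 + j(6)*272) = -468846 - (-193 + 0*272) = -468846 - (-193 + 0) = -468846 - 1*(-193) = -468846 + 193 = -468653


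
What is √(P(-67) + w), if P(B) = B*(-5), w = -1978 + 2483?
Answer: 2*√210 ≈ 28.983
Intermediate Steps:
w = 505
P(B) = -5*B
√(P(-67) + w) = √(-5*(-67) + 505) = √(335 + 505) = √840 = 2*√210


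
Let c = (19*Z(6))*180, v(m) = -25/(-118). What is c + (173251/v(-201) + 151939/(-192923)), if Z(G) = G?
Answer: 4043009815939/4823075 ≈ 8.3826e+5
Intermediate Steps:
v(m) = 25/118 (v(m) = -25*(-1/118) = 25/118)
c = 20520 (c = (19*6)*180 = 114*180 = 20520)
c + (173251/v(-201) + 151939/(-192923)) = 20520 + (173251/(25/118) + 151939/(-192923)) = 20520 + (173251*(118/25) + 151939*(-1/192923)) = 20520 + (20443618/25 - 151939/192923) = 20520 + 3944040316939/4823075 = 4043009815939/4823075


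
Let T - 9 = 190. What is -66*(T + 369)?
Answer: -37488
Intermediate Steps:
T = 199 (T = 9 + 190 = 199)
-66*(T + 369) = -66*(199 + 369) = -66*568 = -37488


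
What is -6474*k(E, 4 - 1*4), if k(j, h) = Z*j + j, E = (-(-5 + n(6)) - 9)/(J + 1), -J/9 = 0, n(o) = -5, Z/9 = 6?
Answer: -356070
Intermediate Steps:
Z = 54 (Z = 9*6 = 54)
J = 0 (J = -9*0 = 0)
E = 1 (E = (-(-5 - 5) - 9)/(0 + 1) = (-1*(-10) - 9)/1 = (10 - 9)*1 = 1*1 = 1)
k(j, h) = 55*j (k(j, h) = 54*j + j = 55*j)
-6474*k(E, 4 - 1*4) = -356070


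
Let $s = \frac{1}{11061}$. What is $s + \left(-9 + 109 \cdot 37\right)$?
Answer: $\frac{44509465}{11061} \approx 4024.0$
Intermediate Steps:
$s = \frac{1}{11061} \approx 9.0408 \cdot 10^{-5}$
$s + \left(-9 + 109 \cdot 37\right) = \frac{1}{11061} + \left(-9 + 109 \cdot 37\right) = \frac{1}{11061} + \left(-9 + 4033\right) = \frac{1}{11061} + 4024 = \frac{44509465}{11061}$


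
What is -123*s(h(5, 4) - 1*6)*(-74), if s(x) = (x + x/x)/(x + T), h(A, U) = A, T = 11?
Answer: 0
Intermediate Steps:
s(x) = (1 + x)/(11 + x) (s(x) = (x + x/x)/(x + 11) = (x + 1)/(11 + x) = (1 + x)/(11 + x))
-123*s(h(5, 4) - 1*6)*(-74) = -123*(1 + (5 - 1*6))/(11 + (5 - 1*6))*(-74) = -123*(1 + (5 - 6))/(11 + (5 - 6))*(-74) = -123*(1 - 1)/(11 - 1)*(-74) = -123*0/10*(-74) = -123*0*(-74) = 0*(-74) = 0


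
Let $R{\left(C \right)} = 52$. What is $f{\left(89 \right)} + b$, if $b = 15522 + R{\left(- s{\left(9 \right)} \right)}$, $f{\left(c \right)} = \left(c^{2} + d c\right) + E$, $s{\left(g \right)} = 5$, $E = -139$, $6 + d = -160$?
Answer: $8582$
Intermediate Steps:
$d = -166$ ($d = -6 - 160 = -166$)
$f{\left(c \right)} = -139 + c^{2} - 166 c$ ($f{\left(c \right)} = \left(c^{2} - 166 c\right) - 139 = -139 + c^{2} - 166 c$)
$b = 15574$ ($b = 15522 + 52 = 15574$)
$f{\left(89 \right)} + b = \left(-139 + 89^{2} - 14774\right) + 15574 = \left(-139 + 7921 - 14774\right) + 15574 = -6992 + 15574 = 8582$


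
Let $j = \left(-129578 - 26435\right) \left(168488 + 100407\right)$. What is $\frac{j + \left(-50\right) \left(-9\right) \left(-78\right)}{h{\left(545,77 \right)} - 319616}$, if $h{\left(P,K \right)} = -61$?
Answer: $\frac{41951150735}{319677} \approx 1.3123 \cdot 10^{5}$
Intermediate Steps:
$j = -41951115635$ ($j = \left(-156013\right) 268895 = -41951115635$)
$\frac{j + \left(-50\right) \left(-9\right) \left(-78\right)}{h{\left(545,77 \right)} - 319616} = \frac{-41951115635 + \left(-50\right) \left(-9\right) \left(-78\right)}{-61 - 319616} = \frac{-41951115635 + 450 \left(-78\right)}{-319677} = \left(-41951115635 - 35100\right) \left(- \frac{1}{319677}\right) = \left(-41951150735\right) \left(- \frac{1}{319677}\right) = \frac{41951150735}{319677}$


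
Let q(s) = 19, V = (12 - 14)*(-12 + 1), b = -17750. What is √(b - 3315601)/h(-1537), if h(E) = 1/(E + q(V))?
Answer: -1518*I*√3333351 ≈ -2.7715e+6*I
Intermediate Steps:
V = 22 (V = -2*(-11) = 22)
h(E) = 1/(19 + E) (h(E) = 1/(E + 19) = 1/(19 + E))
√(b - 3315601)/h(-1537) = √(-17750 - 3315601)/(1/(19 - 1537)) = √(-3333351)/(1/(-1518)) = (I*√3333351)/(-1/1518) = (I*√3333351)*(-1518) = -1518*I*√3333351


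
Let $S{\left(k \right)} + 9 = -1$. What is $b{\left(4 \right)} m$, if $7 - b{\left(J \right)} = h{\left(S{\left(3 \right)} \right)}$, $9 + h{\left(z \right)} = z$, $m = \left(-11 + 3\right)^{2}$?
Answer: $1664$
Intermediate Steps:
$m = 64$ ($m = \left(-8\right)^{2} = 64$)
$S{\left(k \right)} = -10$ ($S{\left(k \right)} = -9 - 1 = -10$)
$h{\left(z \right)} = -9 + z$
$b{\left(J \right)} = 26$ ($b{\left(J \right)} = 7 - \left(-9 - 10\right) = 7 - -19 = 7 + 19 = 26$)
$b{\left(4 \right)} m = 26 \cdot 64 = 1664$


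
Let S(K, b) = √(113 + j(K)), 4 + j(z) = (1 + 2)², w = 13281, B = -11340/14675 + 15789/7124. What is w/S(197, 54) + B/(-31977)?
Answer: -53803/1191809580 + 13281*√118/118 ≈ 1222.6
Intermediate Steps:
B = 30183483/20908940 (B = -11340*1/14675 + 15789*(1/7124) = -2268/2935 + 15789/7124 = 30183483/20908940 ≈ 1.4436)
j(z) = 5 (j(z) = -4 + (1 + 2)² = -4 + 3² = -4 + 9 = 5)
S(K, b) = √118 (S(K, b) = √(113 + 5) = √118)
w/S(197, 54) + B/(-31977) = 13281/(√118) + (30183483/20908940)/(-31977) = 13281*(√118/118) + (30183483/20908940)*(-1/31977) = 13281*√118/118 - 53803/1191809580 = -53803/1191809580 + 13281*√118/118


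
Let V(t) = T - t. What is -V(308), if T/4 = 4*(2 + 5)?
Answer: 196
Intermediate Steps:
T = 112 (T = 4*(4*(2 + 5)) = 4*(4*7) = 4*28 = 112)
V(t) = 112 - t
-V(308) = -(112 - 1*308) = -(112 - 308) = -1*(-196) = 196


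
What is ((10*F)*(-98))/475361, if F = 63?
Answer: -61740/475361 ≈ -0.12988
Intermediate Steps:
((10*F)*(-98))/475361 = ((10*63)*(-98))/475361 = (630*(-98))*(1/475361) = -61740*1/475361 = -61740/475361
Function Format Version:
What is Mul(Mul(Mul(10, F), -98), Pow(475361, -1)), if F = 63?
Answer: Rational(-61740, 475361) ≈ -0.12988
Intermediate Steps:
Mul(Mul(Mul(10, F), -98), Pow(475361, -1)) = Mul(Mul(Mul(10, 63), -98), Pow(475361, -1)) = Mul(Mul(630, -98), Rational(1, 475361)) = Mul(-61740, Rational(1, 475361)) = Rational(-61740, 475361)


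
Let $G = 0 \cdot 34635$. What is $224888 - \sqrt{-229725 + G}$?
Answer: $224888 - 15 i \sqrt{1021} \approx 2.2489 \cdot 10^{5} - 479.3 i$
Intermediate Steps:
$G = 0$
$224888 - \sqrt{-229725 + G} = 224888 - \sqrt{-229725 + 0} = 224888 - \sqrt{-229725} = 224888 - 15 i \sqrt{1021}$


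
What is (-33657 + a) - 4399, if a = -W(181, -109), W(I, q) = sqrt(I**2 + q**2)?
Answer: -38056 - sqrt(44642) ≈ -38267.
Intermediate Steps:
a = -sqrt(44642) (a = -sqrt(181**2 + (-109)**2) = -sqrt(32761 + 11881) = -sqrt(44642) ≈ -211.29)
(-33657 + a) - 4399 = (-33657 - sqrt(44642)) - 4399 = -38056 - sqrt(44642)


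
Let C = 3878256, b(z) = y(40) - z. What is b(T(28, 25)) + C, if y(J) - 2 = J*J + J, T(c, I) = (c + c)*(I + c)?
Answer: 3876930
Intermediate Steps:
T(c, I) = 2*c*(I + c) (T(c, I) = (2*c)*(I + c) = 2*c*(I + c))
y(J) = 2 + J + J² (y(J) = 2 + (J*J + J) = 2 + (J² + J) = 2 + (J + J²) = 2 + J + J²)
b(z) = 1642 - z (b(z) = (2 + 40 + 40²) - z = (2 + 40 + 1600) - z = 1642 - z)
b(T(28, 25)) + C = (1642 - 2*28*(25 + 28)) + 3878256 = (1642 - 2*28*53) + 3878256 = (1642 - 1*2968) + 3878256 = (1642 - 2968) + 3878256 = -1326 + 3878256 = 3876930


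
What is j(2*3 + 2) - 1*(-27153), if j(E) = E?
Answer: 27161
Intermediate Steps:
j(2*3 + 2) - 1*(-27153) = (2*3 + 2) - 1*(-27153) = (6 + 2) + 27153 = 8 + 27153 = 27161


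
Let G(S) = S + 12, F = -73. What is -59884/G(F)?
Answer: 59884/61 ≈ 981.71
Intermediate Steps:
G(S) = 12 + S
-59884/G(F) = -59884/(12 - 73) = -59884/(-61) = -59884*(-1/61) = 59884/61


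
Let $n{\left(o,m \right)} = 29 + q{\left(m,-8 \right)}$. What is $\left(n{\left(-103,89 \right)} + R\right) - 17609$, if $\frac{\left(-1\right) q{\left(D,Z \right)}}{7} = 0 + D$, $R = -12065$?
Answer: $-30268$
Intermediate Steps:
$q{\left(D,Z \right)} = - 7 D$ ($q{\left(D,Z \right)} = - 7 \left(0 + D\right) = - 7 D$)
$n{\left(o,m \right)} = 29 - 7 m$
$\left(n{\left(-103,89 \right)} + R\right) - 17609 = \left(\left(29 - 623\right) - 12065\right) - 17609 = \left(-594 - 12065\right) - 17609 = -12659 - 17609 = -30268$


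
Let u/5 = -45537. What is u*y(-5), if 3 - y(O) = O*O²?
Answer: -29143680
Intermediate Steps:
u = -227685 (u = 5*(-45537) = -227685)
y(O) = 3 - O³ (y(O) = 3 - O*O² = 3 - O³)
u*y(-5) = -227685*(3 - 1*(-5)³) = -227685*(3 - 1*(-125)) = -227685*(3 + 125) = -227685*128 = -29143680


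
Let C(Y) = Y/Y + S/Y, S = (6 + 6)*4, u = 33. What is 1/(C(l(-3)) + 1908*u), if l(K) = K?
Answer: 1/62949 ≈ 1.5886e-5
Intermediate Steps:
S = 48 (S = 12*4 = 48)
C(Y) = 1 + 48/Y (C(Y) = Y/Y + 48/Y = 1 + 48/Y)
1/(C(l(-3)) + 1908*u) = 1/((48 - 3)/(-3) + 1908*33) = 1/(-⅓*45 + 62964) = 1/(-15 + 62964) = 1/62949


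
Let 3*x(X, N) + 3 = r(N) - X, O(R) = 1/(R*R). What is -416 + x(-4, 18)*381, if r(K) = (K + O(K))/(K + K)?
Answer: -2630105/11664 ≈ -225.49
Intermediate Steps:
O(R) = R⁻²
r(K) = (K + K⁻²)/(2*K) (r(K) = (K + K⁻²)/(K + K) = (K + K⁻²)/((2*K)) = (K + K⁻²)*(1/(2*K)) = (K + K⁻²)/(2*K))
x(X, N) = -1 - X/3 + (1 + N³)/(6*N³) (x(X, N) = -1 + ((1 + N³)/(2*N³) - X)/3 = -1 + (-X + (1 + N³)/(2*N³))/3 = -1 + (-X/3 + (1 + N³)/(6*N³)) = -1 - X/3 + (1 + N³)/(6*N³))
-416 + x(-4, 18)*381 = -416 + (-⅚ - ⅓*(-4) + (⅙)/18³)*381 = -416 + (-⅚ + 4/3 + (⅙)*(1/5832))*381 = -416 + (-⅚ + 4/3 + 1/34992)*381 = -416 + (17497/34992)*381 = -416 + 2222119/11664 = -2630105/11664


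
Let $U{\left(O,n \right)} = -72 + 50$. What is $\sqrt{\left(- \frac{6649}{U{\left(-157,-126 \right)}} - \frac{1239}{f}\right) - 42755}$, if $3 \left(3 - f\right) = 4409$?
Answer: $\frac{i \sqrt{2054673313}}{220} \approx 206.04 i$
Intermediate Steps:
$U{\left(O,n \right)} = -22$
$f = - \frac{4400}{3}$ ($f = 3 - \frac{4409}{3} = - \frac{4400}{3} \approx -1466.7$)
$\sqrt{\left(- \frac{6649}{U{\left(-157,-126 \right)}} - \frac{1239}{f}\right) - 42755} = \sqrt{\left(- \frac{6649}{-22} - \frac{1239}{- \frac{4400}{3}}\right) - 42755} = \sqrt{\left(\left(-6649\right) \left(- \frac{1}{22}\right) - - \frac{3717}{4400}\right) - 42755} = \sqrt{\left(\frac{6649}{22} + \frac{3717}{4400}\right) - 42755} = \sqrt{\frac{1333517}{4400} - 42755} = \sqrt{- \frac{186788483}{4400}} = \frac{i \sqrt{2054673313}}{220}$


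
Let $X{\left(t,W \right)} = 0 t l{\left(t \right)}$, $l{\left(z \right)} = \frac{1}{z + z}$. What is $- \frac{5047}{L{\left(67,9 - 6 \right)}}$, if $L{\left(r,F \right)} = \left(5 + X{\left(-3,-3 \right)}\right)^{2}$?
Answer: $- \frac{5047}{25} \approx -201.88$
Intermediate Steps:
$l{\left(z \right)} = \frac{1}{2 z}$
$X{\left(t,W \right)} = 0$ ($X{\left(t,W \right)} = 0 t \frac{1}{2 t} = 0 \frac{1}{2 t} = 0$)
$L{\left(r,F \right)} = 25$ ($L{\left(r,F \right)} = \left(5 + 0\right)^{2} = 5^{2} = 25$)
$- \frac{5047}{L{\left(67,9 - 6 \right)}} = - \frac{5047}{25}$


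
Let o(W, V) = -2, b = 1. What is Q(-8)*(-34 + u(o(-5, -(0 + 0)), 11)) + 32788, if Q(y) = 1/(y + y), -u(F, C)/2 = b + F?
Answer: 32790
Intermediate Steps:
u(F, C) = -2 - 2*F (u(F, C) = -2*(1 + F) = -2 - 2*F)
Q(y) = 1/(2*y)
Q(-8)*(-34 + u(o(-5, -(0 + 0)), 11)) + 32788 = ((½)/(-8))*(-34 + (-2 - 2*(-2))) + 32788 = ((½)*(-⅛))*(-34 + (-2 + 4)) + 32788 = -(-34 + 2)/16 + 32788 = -1/16*(-32) + 32788 = 2 + 32788 = 32790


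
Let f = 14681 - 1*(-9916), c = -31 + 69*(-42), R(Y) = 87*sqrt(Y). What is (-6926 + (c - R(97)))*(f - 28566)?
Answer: 39114495 + 345303*sqrt(97) ≈ 4.2515e+7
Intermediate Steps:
c = -2929 (c = -31 - 2898 = -2929)
f = 24597 (f = 14681 + 9916 = 24597)
(-6926 + (c - R(97)))*(f - 28566) = (-6926 + (-2929 - 87*sqrt(97)))*(24597 - 28566) = (-6926 + (-2929 - 87*sqrt(97)))*(-3969) = (-9855 - 87*sqrt(97))*(-3969) = 39114495 + 345303*sqrt(97)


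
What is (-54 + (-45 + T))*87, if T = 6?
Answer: -8091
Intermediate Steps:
(-54 + (-45 + T))*87 = (-54 + (-45 + 6))*87 = (-54 - 39)*87 = -93*87 = -8091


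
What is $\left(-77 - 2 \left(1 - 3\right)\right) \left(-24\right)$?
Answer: $1752$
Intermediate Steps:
$\left(-77 - 2 \left(1 - 3\right)\right) \left(-24\right) = \left(-77 - -4\right) \left(-24\right) = \left(-77 + 4\right) \left(-24\right) = \left(-73\right) \left(-24\right) = 1752$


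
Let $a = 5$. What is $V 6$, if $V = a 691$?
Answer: $20730$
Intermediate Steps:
$V = 3455$ ($V = 5 \cdot 691 = 3455$)
$V 6 = 3455 \cdot 6 = 20730$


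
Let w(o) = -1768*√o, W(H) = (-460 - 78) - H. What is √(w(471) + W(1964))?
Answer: √(-2502 - 1768*√471) ≈ 202.17*I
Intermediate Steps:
W(H) = -538 - H
√(w(471) + W(1964)) = √(-1768*√471 + (-538 - 1*1964)) = √(-1768*√471 + (-538 - 1964)) = √(-1768*√471 - 2502) = √(-2502 - 1768*√471)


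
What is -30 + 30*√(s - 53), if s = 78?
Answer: 120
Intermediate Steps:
-30 + 30*√(s - 53) = -30 + 30*√(78 - 53) = -30 + 30*√25 = -30 + 30*5 = -30 + 150 = 120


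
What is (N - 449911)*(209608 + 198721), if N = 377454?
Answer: -29586294353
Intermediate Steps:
(N - 449911)*(209608 + 198721) = (377454 - 449911)*(209608 + 198721) = -72457*408329 = -29586294353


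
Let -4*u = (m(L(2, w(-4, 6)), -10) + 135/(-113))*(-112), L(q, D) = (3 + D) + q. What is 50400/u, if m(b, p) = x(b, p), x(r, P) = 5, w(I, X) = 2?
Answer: 20340/43 ≈ 473.02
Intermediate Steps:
L(q, D) = 3 + D + q
m(b, p) = 5
u = 12040/113 (u = -(5 + 135/(-113))*(-112)/4 = -(5 + 135*(-1/113))*(-112)/4 = -(5 - 135/113)*(-112)/4 = -215*(-112)/226 = -¼*(-48160/113) = 12040/113 ≈ 106.55)
50400/u = 50400/(12040/113) = 50400*(113/12040) = 20340/43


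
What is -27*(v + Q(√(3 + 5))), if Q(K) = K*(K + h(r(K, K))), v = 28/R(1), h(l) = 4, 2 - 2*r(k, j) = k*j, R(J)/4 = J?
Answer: -405 - 216*√2 ≈ -710.47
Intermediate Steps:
R(J) = 4*J
r(k, j) = 1 - j*k/2 (r(k, j) = 1 - k*j/2 = 1 - j*k/2)
v = 7 (v = 28/((4*1)) = 28/4 = 28*(¼) = 7)
Q(K) = K*(4 + K) (Q(K) = K*(K + 4) = K*(4 + K))
-27*(v + Q(√(3 + 5))) = -27*(7 + √(3 + 5)*(4 + √(3 + 5))) = -27*(7 + √8*(4 + √8)) = -27*(7 + (2*√2)*(4 + 2*√2)) = -27*(7 + 2*√2*(4 + 2*√2)) = -189 - 54*√2*(4 + 2*√2)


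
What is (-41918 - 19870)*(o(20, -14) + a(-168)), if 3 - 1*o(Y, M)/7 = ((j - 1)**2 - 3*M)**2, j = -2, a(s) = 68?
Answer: 1119474984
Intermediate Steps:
o(Y, M) = 21 - 7*(9 - 3*M)**2 (o(Y, M) = 21 - 7*((-2 - 1)**2 - 3*M)**2 = 21 - 7*((-3)**2 - 3*M)**2 = 21 - 7*(9 - 3*M)**2)
(-41918 - 19870)*(o(20, -14) + a(-168)) = (-41918 - 19870)*((21 - 63*(-3 - 14)**2) + 68) = -61788*((21 - 63*(-17)**2) + 68) = -61788*((21 - 63*289) + 68) = -61788*((21 - 18207) + 68) = -61788*(-18186 + 68) = -61788*(-18118) = 1119474984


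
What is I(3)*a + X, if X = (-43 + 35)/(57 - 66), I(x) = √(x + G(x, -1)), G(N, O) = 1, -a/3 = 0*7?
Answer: 8/9 ≈ 0.88889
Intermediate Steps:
a = 0 (a = -0*7 = -3*0 = 0)
I(x) = √(1 + x) (I(x) = √(x + 1) = √(1 + x))
X = 8/9 (X = -8/(-9) = -8*(-⅑) = 8/9 ≈ 0.88889)
I(3)*a + X = √(1 + 3)*0 + 8/9 = √4*0 + 8/9 = 2*0 + 8/9 = 0 + 8/9 = 8/9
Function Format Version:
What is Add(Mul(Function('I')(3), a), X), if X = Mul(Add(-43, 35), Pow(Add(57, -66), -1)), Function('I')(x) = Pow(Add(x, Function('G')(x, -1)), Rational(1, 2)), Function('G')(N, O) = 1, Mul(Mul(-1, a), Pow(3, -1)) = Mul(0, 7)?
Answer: Rational(8, 9) ≈ 0.88889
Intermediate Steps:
a = 0 (a = Mul(-3, Mul(0, 7)) = Mul(-3, 0) = 0)
Function('I')(x) = Pow(Add(1, x), Rational(1, 2)) (Function('I')(x) = Pow(Add(x, 1), Rational(1, 2)) = Pow(Add(1, x), Rational(1, 2)))
X = Rational(8, 9) (X = Mul(-8, Pow(-9, -1)) = Mul(-8, Rational(-1, 9)) = Rational(8, 9) ≈ 0.88889)
Add(Mul(Function('I')(3), a), X) = Add(Mul(Pow(Add(1, 3), Rational(1, 2)), 0), Rational(8, 9)) = Add(Mul(Pow(4, Rational(1, 2)), 0), Rational(8, 9)) = Add(Mul(2, 0), Rational(8, 9)) = Add(0, Rational(8, 9)) = Rational(8, 9)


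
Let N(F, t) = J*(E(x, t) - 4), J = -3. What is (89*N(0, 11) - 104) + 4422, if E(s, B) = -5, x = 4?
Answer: 6721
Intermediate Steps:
N(F, t) = 27 (N(F, t) = -3*(-5 - 4) = -3*(-9) = 27)
(89*N(0, 11) - 104) + 4422 = (89*27 - 104) + 4422 = (2403 - 104) + 4422 = 2299 + 4422 = 6721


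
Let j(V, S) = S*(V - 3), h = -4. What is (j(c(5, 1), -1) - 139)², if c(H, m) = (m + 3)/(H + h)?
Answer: 19600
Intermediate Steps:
c(H, m) = (3 + m)/(-4 + H) (c(H, m) = (m + 3)/(H - 4) = (3 + m)/(-4 + H))
j(V, S) = S*(-3 + V)
(j(c(5, 1), -1) - 139)² = (-(-3 + (3 + 1)/(-4 + 5)) - 139)² = (-(-3 + 4/1) - 139)² = (-(-3 + 1*4) - 139)² = (-(-3 + 4) - 139)² = (-1*1 - 139)² = (-1 - 139)² = (-140)² = 19600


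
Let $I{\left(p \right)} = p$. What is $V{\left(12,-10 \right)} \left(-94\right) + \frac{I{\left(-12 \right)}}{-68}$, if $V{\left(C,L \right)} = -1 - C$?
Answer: $\frac{20777}{17} \approx 1222.2$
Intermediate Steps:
$V{\left(12,-10 \right)} \left(-94\right) + \frac{I{\left(-12 \right)}}{-68} = \left(-1 - 12\right) \left(-94\right) - \frac{12}{-68} = \left(-1 - 12\right) \left(-94\right) - - \frac{3}{17} = \left(-13\right) \left(-94\right) + \frac{3}{17} = 1222 + \frac{3}{17} = \frac{20777}{17}$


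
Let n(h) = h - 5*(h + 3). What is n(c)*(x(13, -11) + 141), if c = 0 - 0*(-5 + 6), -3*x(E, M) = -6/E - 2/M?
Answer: -302645/143 ≈ -2116.4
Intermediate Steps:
x(E, M) = 2/E + 2/(3*M) (x(E, M) = -(-6/E - 2/M)/3 = 2/E + 2/(3*M))
c = 0 (c = 0 - 0 = 0 - 1*0 = 0 + 0 = 0)
n(h) = -15 - 4*h (n(h) = h - 5*(3 + h) = h + (-15 - 5*h) = -15 - 4*h)
n(c)*(x(13, -11) + 141) = (-15 - 4*0)*((2/13 + (2/3)/(-11)) + 141) = (-15 + 0)*((2*(1/13) + (2/3)*(-1/11)) + 141) = -15*((2/13 - 2/33) + 141) = -15*(40/429 + 141) = -15*60529/429 = -302645/143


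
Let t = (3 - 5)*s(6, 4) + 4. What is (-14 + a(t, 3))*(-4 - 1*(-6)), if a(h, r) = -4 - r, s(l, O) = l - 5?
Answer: -42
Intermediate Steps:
s(l, O) = -5 + l
t = 2 (t = (3 - 5)*(-5 + 6) + 4 = -2*1 + 4 = -2 + 4 = 2)
(-14 + a(t, 3))*(-4 - 1*(-6)) = (-14 + (-4 - 1*3))*(-4 - 1*(-6)) = (-14 + (-4 - 3))*(-4 + 6) = (-14 - 7)*2 = -21*2 = -42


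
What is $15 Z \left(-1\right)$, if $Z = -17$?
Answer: $255$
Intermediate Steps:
$15 Z \left(-1\right) = 15 \left(-17\right) \left(-1\right) = \left(-255\right) \left(-1\right) = 255$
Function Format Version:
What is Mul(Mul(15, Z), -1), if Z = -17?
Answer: 255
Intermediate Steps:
Mul(Mul(15, Z), -1) = Mul(Mul(15, -17), -1) = Mul(-255, -1) = 255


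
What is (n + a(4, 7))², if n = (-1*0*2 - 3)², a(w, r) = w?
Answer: 169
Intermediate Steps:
n = 9 (n = (0*2 - 3)² = (0 - 3)² = (-3)² = 9)
(n + a(4, 7))² = (9 + 4)² = 13² = 169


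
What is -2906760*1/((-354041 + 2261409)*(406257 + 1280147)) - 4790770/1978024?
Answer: -120390336831632185/49707017195576626 ≈ -2.4220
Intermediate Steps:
-2906760*1/((-354041 + 2261409)*(406257 + 1280147)) - 4790770/1978024 = -2906760/(1907368*1686404) - 4790770*1/1978024 = -2906760/3216593024672 - 2395385/989012 = -2906760*1/3216593024672 - 2395385/989012 = -363345/402074128084 - 2395385/989012 = -120390336831632185/49707017195576626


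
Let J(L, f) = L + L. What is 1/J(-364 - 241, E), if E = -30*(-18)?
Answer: -1/1210 ≈ -0.00082645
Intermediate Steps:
E = 540
J(L, f) = 2*L
1/J(-364 - 241, E) = 1/(2*(-364 - 241)) = 1/(2*(-605)) = 1/(-1210) = -1/1210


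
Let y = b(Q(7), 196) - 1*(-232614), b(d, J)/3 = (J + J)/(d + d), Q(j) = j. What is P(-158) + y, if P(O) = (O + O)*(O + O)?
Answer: 332554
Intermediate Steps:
b(d, J) = 3*J/d (b(d, J) = 3*((J + J)/(d + d)) = 3*((2*J)/((2*d))) = 3*((2*J)*(1/(2*d))) = 3*(J/d) = 3*J/d)
P(O) = 4*O² (P(O) = (2*O)*(2*O) = 4*O²)
y = 232698 (y = 3*196/7 - 1*(-232614) = 3*196*(⅐) + 232614 = 84 + 232614 = 232698)
P(-158) + y = 4*(-158)² + 232698 = 4*24964 + 232698 = 99856 + 232698 = 332554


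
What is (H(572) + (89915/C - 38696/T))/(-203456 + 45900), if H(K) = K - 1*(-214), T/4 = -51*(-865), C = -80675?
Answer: -15957767789/3204218735340 ≈ -0.0049802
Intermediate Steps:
T = 176460 (T = 4*(-51*(-865)) = 4*44115 = 176460)
H(K) = 214 + K (H(K) = K + 214 = 214 + K)
(H(572) + (89915/C - 38696/T))/(-203456 + 45900) = ((214 + 572) + (89915/(-80675) - 38696/176460))/(-203456 + 45900) = (786 + (89915*(-1/80675) - 38696*1/176460))/(-157556) = (786 + (-2569/2305 - 9674/44115))*(-1/157556) = (786 - 27126001/20337015)*(-1/157556) = (15957767789/20337015)*(-1/157556) = -15957767789/3204218735340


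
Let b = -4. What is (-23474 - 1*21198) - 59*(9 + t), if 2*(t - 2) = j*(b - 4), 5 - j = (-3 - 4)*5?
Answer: -35881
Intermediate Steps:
j = 40 (j = 5 - (-3 - 4)*5 = 5 - (-7)*5 = 5 - 1*(-35) = 5 + 35 = 40)
t = -158 (t = 2 + (40*(-4 - 4))/2 = 2 + (40*(-8))/2 = 2 + (½)*(-320) = 2 - 160 = -158)
(-23474 - 1*21198) - 59*(9 + t) = (-23474 - 1*21198) - 59*(9 - 158) = (-23474 - 21198) - 59*(-149) = -44672 - 1*(-8791) = -44672 + 8791 = -35881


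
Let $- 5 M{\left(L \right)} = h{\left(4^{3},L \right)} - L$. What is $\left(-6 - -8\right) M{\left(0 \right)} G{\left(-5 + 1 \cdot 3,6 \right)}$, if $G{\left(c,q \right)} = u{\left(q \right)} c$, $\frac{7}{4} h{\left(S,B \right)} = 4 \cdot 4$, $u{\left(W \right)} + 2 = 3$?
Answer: $\frac{256}{35} \approx 7.3143$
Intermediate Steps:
$u{\left(W \right)} = 1$ ($u{\left(W \right)} = -2 + 3 = 1$)
$h{\left(S,B \right)} = \frac{64}{7}$ ($h{\left(S,B \right)} = \frac{4 \cdot 4 \cdot 4}{7} = \frac{4}{7} \cdot 16 = \frac{64}{7}$)
$M{\left(L \right)} = - \frac{64}{35} + \frac{L}{5}$ ($M{\left(L \right)} = - \frac{\frac{64}{7} - L}{5} = - \frac{64}{35} + \frac{L}{5}$)
$G{\left(c,q \right)} = c$ ($G{\left(c,q \right)} = 1 c = c$)
$\left(-6 - -8\right) M{\left(0 \right)} G{\left(-5 + 1 \cdot 3,6 \right)} = \left(-6 - -8\right) \left(- \frac{64}{35} + \frac{1}{5} \cdot 0\right) \left(-5 + 1 \cdot 3\right) = \left(-6 + 8\right) \left(- \frac{64}{35} + 0\right) \left(-5 + 3\right) = 2 \left(- \frac{64}{35}\right) \left(-2\right) = \left(- \frac{128}{35}\right) \left(-2\right) = \frac{256}{35}$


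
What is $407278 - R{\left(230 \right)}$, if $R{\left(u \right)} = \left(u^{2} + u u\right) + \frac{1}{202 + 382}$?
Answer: $\frac{176063151}{584} \approx 3.0148 \cdot 10^{5}$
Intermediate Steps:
$R{\left(u \right)} = \frac{1}{584} + 2 u^{2}$ ($R{\left(u \right)} = \left(u^{2} + u^{2}\right) + \frac{1}{584} = 2 u^{2} + \frac{1}{584} = \frac{1}{584} + 2 u^{2}$)
$407278 - R{\left(230 \right)} = 407278 - \left(\frac{1}{584} + 2 \cdot 230^{2}\right) = 407278 - \left(\frac{1}{584} + 2 \cdot 52900\right) = 407278 - \left(\frac{1}{584} + 105800\right) = 407278 - \frac{61787201}{584} = \frac{176063151}{584}$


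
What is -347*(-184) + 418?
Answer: 64266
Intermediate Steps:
-347*(-184) + 418 = 63848 + 418 = 64266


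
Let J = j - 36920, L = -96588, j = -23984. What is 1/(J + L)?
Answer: -1/157492 ≈ -6.3495e-6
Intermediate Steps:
J = -60904 (J = -23984 - 36920 = -60904)
1/(J + L) = 1/(-60904 - 96588) = 1/(-157492) = -1/157492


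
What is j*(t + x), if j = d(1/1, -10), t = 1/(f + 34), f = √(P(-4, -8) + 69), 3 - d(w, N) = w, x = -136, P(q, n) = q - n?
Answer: -294508/1083 - 2*√73/1083 ≈ -271.95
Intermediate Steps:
d(w, N) = 3 - w
f = √73 (f = √((-4 - 1*(-8)) + 69) = √((-4 + 8) + 69) = √(4 + 69) = √73 ≈ 8.5440)
t = 1/(34 + √73) (t = 1/(√73 + 34) = 1/(34 + √73) ≈ 0.023505)
j = 2 (j = 3 - 1/1 = 3 - 1*1 = 3 - 1 = 2)
j*(t + x) = 2*((34/1083 - √73/1083) - 136) = 2*(-147254/1083 - √73/1083) = -294508/1083 - 2*√73/1083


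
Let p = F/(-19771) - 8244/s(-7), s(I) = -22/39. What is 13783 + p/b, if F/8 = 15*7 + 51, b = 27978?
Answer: 13978061647164/1014113903 ≈ 13784.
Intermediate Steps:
s(I) = -22/39 (s(I) = -22*1/39 = -22/39)
F = 1248 (F = 8*(15*7 + 51) = 8*(105 + 51) = 8*156 = 1248)
p = 3178332690/217481 (p = 1248/(-19771) - 8244/(-22/39) = 1248*(-1/19771) - 8244*(-39/22) = -1248/19771 + 160758/11 = 3178332690/217481 ≈ 14614.)
13783 + p/b = 13783 + (3178332690/217481)/27978 = 13783 + (3178332690/217481)*(1/27978) = 13783 + 529722115/1014113903 = 13978061647164/1014113903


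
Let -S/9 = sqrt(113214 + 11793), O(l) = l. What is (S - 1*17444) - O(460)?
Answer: -17904 - 9*sqrt(125007) ≈ -21086.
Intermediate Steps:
S = -9*sqrt(125007) (S = -9*sqrt(113214 + 11793) = -9*sqrt(125007) ≈ -3182.1)
(S - 1*17444) - O(460) = (-9*sqrt(125007) - 1*17444) - 1*460 = (-9*sqrt(125007) - 17444) - 460 = (-17444 - 9*sqrt(125007)) - 460 = -17904 - 9*sqrt(125007)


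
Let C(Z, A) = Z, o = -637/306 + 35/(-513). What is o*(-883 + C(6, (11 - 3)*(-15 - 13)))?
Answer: 32886623/17442 ≈ 1885.5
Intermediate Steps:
o = -37499/17442 (o = -637*1/306 + 35*(-1/513) = -637/306 - 35/513 = -37499/17442 ≈ -2.1499)
o*(-883 + C(6, (11 - 3)*(-15 - 13))) = -37499*(-883 + 6)/17442 = -37499/17442*(-877) = 32886623/17442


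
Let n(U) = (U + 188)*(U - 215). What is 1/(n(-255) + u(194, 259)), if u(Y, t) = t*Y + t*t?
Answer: 1/148817 ≈ 6.7197e-6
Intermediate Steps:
u(Y, t) = t² + Y*t (u(Y, t) = Y*t + t² = t² + Y*t)
n(U) = (-215 + U)*(188 + U) (n(U) = (188 + U)*(-215 + U) = (-215 + U)*(188 + U))
1/(n(-255) + u(194, 259)) = 1/((-40420 + (-255)² - 27*(-255)) + 259*(194 + 259)) = 1/((-40420 + 65025 + 6885) + 259*453) = 1/(31490 + 117327) = 1/148817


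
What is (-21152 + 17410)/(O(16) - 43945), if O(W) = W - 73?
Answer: 1871/22001 ≈ 0.085042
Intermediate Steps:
O(W) = -73 + W
(-21152 + 17410)/(O(16) - 43945) = (-21152 + 17410)/((-73 + 16) - 43945) = -3742/(-57 - 43945) = -3742/(-44002) = -3742*(-1/44002) = 1871/22001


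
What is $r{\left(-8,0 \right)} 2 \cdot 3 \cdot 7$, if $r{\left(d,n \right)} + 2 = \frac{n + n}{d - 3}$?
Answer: $-84$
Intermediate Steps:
$r{\left(d,n \right)} = -2 + \frac{2 n}{-3 + d}$ ($r{\left(d,n \right)} = -2 + \frac{n + n}{d - 3} = -2 + \frac{2 n}{-3 + d}$)
$r{\left(-8,0 \right)} 2 \cdot 3 \cdot 7 = \frac{2 \left(3 + 0 - -8\right)}{-3 - 8} \cdot 2 \cdot 3 \cdot 7 = \frac{2 \left(3 + 0 + 8\right)}{-11} \cdot 6 \cdot 7 = 2 \left(- \frac{1}{11}\right) 11 \cdot 42 = \left(-2\right) 42 = -84$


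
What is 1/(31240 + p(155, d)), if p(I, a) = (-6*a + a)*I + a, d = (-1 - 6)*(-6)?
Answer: -1/1268 ≈ -0.00078864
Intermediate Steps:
d = 42 (d = -7*(-6) = 42)
p(I, a) = a - 5*I*a (p(I, a) = (-5*a)*I + a = -5*I*a + a = a - 5*I*a)
1/(31240 + p(155, d)) = 1/(31240 + 42*(1 - 5*155)) = 1/(31240 + 42*(1 - 775)) = 1/(31240 + 42*(-774)) = 1/(31240 - 32508) = 1/(-1268) = -1/1268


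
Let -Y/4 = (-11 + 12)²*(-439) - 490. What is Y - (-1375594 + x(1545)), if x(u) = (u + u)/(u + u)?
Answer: 1379309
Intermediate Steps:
x(u) = 1 (x(u) = (2*u)/((2*u)) = (2*u)*(1/(2*u)) = 1)
Y = 3716 (Y = -4*((-11 + 12)²*(-439) - 490) = -4*(1²*(-439) - 490) = -4*(1*(-439) - 490) = -4*(-439 - 490) = -4*(-929) = 3716)
Y - (-1375594 + x(1545)) = 3716 - (-1375594 + 1) = 3716 - 1*(-1375593) = 3716 + 1375593 = 1379309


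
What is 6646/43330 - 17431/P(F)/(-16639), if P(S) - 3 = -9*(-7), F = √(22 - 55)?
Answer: 575267831/3398848530 ≈ 0.16925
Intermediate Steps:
F = I*√33 (F = √(-33) = I*√33 ≈ 5.7446*I)
P(S) = 66 (P(S) = 3 - 9*(-7) = 3 + 63 = 66)
6646/43330 - 17431/P(F)/(-16639) = 6646/43330 - 17431/66/(-16639) = 6646*(1/43330) - 17431*1/66*(-1/16639) = 3323/21665 - 17431/66*(-1/16639) = 3323/21665 + 17431/1098174 = 575267831/3398848530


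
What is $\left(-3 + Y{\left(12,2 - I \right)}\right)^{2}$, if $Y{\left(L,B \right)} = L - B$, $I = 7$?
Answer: $196$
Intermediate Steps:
$\left(-3 + Y{\left(12,2 - I \right)}\right)^{2} = \left(-3 + \left(12 - \left(2 - 7\right)\right)\right)^{2} = \left(-3 + \left(12 - -5\right)\right)^{2} = \left(-3 + \left(12 + 5\right)\right)^{2} = \left(-3 + 17\right)^{2} = 14^{2} = 196$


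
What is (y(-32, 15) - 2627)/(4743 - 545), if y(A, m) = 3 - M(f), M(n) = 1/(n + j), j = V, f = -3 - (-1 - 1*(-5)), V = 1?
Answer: -15743/25188 ≈ -0.62502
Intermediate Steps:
f = -7 (f = -3 - (-1 + 5) = -3 - 1*4 = -3 - 4 = -7)
j = 1
M(n) = 1/(1 + n) (M(n) = 1/(n + 1) = 1/(1 + n))
y(A, m) = 19/6 (y(A, m) = 3 - 1/(1 - 7) = 3 - 1/(-6) = 3 - 1*(-⅙) = 3 + ⅙ = 19/6)
(y(-32, 15) - 2627)/(4743 - 545) = (19/6 - 2627)/(4743 - 545) = -15743/6/4198 = -15743/6*1/4198 = -15743/25188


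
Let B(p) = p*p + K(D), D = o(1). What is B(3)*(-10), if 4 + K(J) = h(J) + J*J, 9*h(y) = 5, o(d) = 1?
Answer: -590/9 ≈ -65.556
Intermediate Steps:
h(y) = 5/9 (h(y) = (1/9)*5 = 5/9)
D = 1
K(J) = -31/9 + J**2 (K(J) = -4 + (5/9 + J*J) = -4 + (5/9 + J**2) = -31/9 + J**2)
B(p) = -22/9 + p**2 (B(p) = p*p + (-31/9 + 1**2) = p**2 + (-31/9 + 1) = p**2 - 22/9 = -22/9 + p**2)
B(3)*(-10) = (-22/9 + 3**2)*(-10) = (-22/9 + 9)*(-10) = (59/9)*(-10) = -590/9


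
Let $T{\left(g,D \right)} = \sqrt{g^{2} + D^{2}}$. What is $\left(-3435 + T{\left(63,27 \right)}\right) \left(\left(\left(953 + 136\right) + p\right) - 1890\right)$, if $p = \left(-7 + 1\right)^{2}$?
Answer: $2627775 - 6885 \sqrt{58} \approx 2.5753 \cdot 10^{6}$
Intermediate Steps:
$p = 36$ ($p = \left(-6\right)^{2} = 36$)
$T{\left(g,D \right)} = \sqrt{D^{2} + g^{2}}$
$\left(-3435 + T{\left(63,27 \right)}\right) \left(\left(\left(953 + 136\right) + p\right) - 1890\right) = \left(-3435 + \sqrt{27^{2} + 63^{2}}\right) \left(\left(\left(953 + 136\right) + 36\right) - 1890\right) = \left(-3435 + \sqrt{729 + 3969}\right) \left(\left(1089 + 36\right) - 1890\right) = \left(-3435 + \sqrt{4698}\right) \left(1125 - 1890\right) = \left(-3435 + 9 \sqrt{58}\right) \left(-765\right) = 2627775 - 6885 \sqrt{58}$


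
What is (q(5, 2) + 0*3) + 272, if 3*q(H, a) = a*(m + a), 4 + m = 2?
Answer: 272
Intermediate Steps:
m = -2 (m = -4 + 2 = -2)
q(H, a) = a*(-2 + a)/3 (q(H, a) = (a*(-2 + a))/3 = a*(-2 + a)/3)
(q(5, 2) + 0*3) + 272 = ((⅓)*2*(-2 + 2) + 0*3) + 272 = ((⅓)*2*0 + 0) + 272 = (0 + 0) + 272 = 0 + 272 = 272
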